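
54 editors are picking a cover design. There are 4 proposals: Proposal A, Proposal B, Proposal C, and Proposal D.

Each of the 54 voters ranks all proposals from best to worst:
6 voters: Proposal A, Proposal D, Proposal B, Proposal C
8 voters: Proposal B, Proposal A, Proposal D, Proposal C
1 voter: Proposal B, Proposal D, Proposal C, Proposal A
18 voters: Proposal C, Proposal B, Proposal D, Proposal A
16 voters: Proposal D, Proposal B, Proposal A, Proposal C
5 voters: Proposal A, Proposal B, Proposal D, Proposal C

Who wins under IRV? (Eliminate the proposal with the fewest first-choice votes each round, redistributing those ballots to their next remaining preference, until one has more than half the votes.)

Round 1: Proposal A 11, Proposal B 9, Proposal C 18, Proposal D 16. Proposal B eliminated.
Round 2: Proposal A 19, Proposal C 18, Proposal D 17. Proposal D eliminated.
Round 3: Proposal A 35, Proposal C 19. Proposal A has a majority (≥28).

Proposal A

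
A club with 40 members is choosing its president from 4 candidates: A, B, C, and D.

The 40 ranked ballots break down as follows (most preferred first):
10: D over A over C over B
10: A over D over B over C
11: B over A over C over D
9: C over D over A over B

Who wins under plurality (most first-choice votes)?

First-place votes: A 10, B 11, C 9, D 10.

B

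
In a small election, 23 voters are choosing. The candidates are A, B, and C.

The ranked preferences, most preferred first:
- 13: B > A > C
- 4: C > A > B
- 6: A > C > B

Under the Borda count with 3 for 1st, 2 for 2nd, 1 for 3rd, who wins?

A

A: 13×2 + 4×2 + 6×3 = 52
B: 13×3 + 4×1 + 6×1 = 49
C: 13×1 + 4×3 + 6×2 = 37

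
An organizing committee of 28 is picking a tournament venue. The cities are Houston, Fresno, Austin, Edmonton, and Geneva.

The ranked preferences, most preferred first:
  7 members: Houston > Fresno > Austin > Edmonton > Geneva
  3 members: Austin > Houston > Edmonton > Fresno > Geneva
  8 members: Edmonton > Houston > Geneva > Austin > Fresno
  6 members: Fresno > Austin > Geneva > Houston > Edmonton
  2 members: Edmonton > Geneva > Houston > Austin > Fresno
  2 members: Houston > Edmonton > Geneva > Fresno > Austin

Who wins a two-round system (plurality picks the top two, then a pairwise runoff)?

Houston

Round 1 first-place votes: Houston 9, Fresno 6, Austin 3, Edmonton 10, Geneva 0. Edmonton and Houston advance.
Runoff: Edmonton is ranked above Houston on 10 ballots, Houston above Edmonton on 18.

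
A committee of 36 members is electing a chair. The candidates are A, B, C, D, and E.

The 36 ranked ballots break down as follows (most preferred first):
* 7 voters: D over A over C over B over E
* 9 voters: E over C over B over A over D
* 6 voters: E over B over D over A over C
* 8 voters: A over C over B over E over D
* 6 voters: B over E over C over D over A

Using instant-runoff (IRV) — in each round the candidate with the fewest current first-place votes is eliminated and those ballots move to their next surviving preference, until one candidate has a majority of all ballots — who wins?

Round 1: A 8, B 6, C 0, D 7, E 15. C eliminated.
Round 2: A 8, B 6, D 7, E 15. B eliminated.
Round 3: A 8, D 7, E 21. E has a majority (≥19).

E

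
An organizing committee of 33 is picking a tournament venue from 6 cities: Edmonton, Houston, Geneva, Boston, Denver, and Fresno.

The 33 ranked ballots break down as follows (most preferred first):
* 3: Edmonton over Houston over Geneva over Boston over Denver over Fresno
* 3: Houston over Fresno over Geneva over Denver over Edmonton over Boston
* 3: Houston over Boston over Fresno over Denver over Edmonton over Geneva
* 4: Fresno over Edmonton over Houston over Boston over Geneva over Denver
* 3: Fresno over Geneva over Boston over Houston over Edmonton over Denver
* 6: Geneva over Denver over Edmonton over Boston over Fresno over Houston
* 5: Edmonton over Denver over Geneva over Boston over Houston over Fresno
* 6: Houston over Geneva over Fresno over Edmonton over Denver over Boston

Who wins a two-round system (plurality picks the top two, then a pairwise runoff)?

Edmonton

Round 1 first-place votes: Edmonton 8, Houston 12, Geneva 6, Boston 0, Denver 0, Fresno 7. Houston and Edmonton advance.
Runoff: Houston is ranked above Edmonton on 15 ballots, Edmonton above Houston on 18.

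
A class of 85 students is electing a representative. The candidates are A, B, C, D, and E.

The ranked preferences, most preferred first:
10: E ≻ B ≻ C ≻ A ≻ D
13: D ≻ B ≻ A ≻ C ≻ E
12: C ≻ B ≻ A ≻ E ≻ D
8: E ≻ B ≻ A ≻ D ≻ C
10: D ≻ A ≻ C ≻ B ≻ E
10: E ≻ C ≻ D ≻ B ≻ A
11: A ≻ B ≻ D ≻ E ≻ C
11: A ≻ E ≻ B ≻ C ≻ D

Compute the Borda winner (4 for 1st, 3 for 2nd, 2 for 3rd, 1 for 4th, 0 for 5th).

A: 10×1 + 13×2 + 12×2 + 8×2 + 10×3 + 10×0 + 11×4 + 11×4 = 194
B: 10×3 + 13×3 + 12×3 + 8×3 + 10×1 + 10×1 + 11×3 + 11×2 = 204
C: 10×2 + 13×1 + 12×4 + 8×0 + 10×2 + 10×3 + 11×0 + 11×1 = 142
D: 10×0 + 13×4 + 12×0 + 8×1 + 10×4 + 10×2 + 11×2 + 11×0 = 142
E: 10×4 + 13×0 + 12×1 + 8×4 + 10×0 + 10×4 + 11×1 + 11×3 = 168

B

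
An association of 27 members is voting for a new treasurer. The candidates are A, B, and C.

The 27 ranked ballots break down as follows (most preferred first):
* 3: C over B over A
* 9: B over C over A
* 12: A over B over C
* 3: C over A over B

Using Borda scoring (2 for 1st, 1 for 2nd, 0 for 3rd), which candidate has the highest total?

B

A: 3×0 + 9×0 + 12×2 + 3×1 = 27
B: 3×1 + 9×2 + 12×1 + 3×0 = 33
C: 3×2 + 9×1 + 12×0 + 3×2 = 21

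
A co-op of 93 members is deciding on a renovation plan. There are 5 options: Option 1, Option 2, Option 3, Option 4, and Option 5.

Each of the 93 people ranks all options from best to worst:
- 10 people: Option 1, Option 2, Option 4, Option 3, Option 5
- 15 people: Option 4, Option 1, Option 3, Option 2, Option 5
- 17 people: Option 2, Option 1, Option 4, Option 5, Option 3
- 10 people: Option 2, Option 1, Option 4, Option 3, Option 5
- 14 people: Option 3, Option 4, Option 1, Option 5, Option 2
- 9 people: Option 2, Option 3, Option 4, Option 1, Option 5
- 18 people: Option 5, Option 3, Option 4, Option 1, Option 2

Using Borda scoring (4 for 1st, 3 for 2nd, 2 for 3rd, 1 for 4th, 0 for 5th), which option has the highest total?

Option 4

Option 1: 10×4 + 15×3 + 17×3 + 10×3 + 14×2 + 9×1 + 18×1 = 221
Option 2: 10×3 + 15×1 + 17×4 + 10×4 + 14×0 + 9×4 + 18×0 = 189
Option 3: 10×1 + 15×2 + 17×0 + 10×1 + 14×4 + 9×3 + 18×3 = 187
Option 4: 10×2 + 15×4 + 17×2 + 10×2 + 14×3 + 9×2 + 18×2 = 230
Option 5: 10×0 + 15×0 + 17×1 + 10×0 + 14×1 + 9×0 + 18×4 = 103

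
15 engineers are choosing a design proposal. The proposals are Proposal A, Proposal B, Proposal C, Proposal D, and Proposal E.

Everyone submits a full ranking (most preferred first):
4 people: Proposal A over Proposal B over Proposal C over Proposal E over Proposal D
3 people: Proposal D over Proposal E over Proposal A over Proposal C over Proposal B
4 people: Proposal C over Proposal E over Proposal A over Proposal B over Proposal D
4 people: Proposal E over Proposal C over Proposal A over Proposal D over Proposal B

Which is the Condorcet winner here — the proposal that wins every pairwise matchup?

Proposal C

Proposal C vs Proposal A: 8–7
Proposal C vs Proposal B: 11–4
Proposal C vs Proposal D: 12–3
Proposal C vs Proposal E: 8–7
Proposal C beats every other proposal.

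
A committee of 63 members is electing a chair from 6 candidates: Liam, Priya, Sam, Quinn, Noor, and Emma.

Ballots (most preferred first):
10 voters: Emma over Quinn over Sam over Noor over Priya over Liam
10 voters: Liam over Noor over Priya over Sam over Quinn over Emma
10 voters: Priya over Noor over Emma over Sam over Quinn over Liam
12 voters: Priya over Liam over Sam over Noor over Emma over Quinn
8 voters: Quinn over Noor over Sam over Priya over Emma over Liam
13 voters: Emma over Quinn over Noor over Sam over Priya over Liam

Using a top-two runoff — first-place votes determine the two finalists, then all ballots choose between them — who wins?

Round 1 first-place votes: Liam 10, Priya 22, Sam 0, Quinn 8, Noor 0, Emma 23. Emma and Priya advance.
Runoff: Emma is ranked above Priya on 23 ballots, Priya above Emma on 40.

Priya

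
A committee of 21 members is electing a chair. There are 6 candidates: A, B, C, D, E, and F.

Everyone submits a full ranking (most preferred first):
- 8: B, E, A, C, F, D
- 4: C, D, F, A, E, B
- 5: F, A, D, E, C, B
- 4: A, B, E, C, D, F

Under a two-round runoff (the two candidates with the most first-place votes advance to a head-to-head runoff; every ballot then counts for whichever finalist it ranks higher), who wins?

Round 1 first-place votes: A 4, B 8, C 4, D 0, E 0, F 5. B and F advance.
Runoff: B is ranked above F on 12 ballots, F above B on 9.

B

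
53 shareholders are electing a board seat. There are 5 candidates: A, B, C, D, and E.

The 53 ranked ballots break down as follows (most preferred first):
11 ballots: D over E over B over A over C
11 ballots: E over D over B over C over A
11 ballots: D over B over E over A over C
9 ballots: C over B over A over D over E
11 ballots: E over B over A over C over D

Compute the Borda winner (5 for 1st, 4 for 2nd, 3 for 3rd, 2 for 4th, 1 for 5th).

A: 11×2 + 11×1 + 11×2 + 9×3 + 11×3 = 115
B: 11×3 + 11×3 + 11×4 + 9×4 + 11×4 = 190
C: 11×1 + 11×2 + 11×1 + 9×5 + 11×2 = 111
D: 11×5 + 11×4 + 11×5 + 9×2 + 11×1 = 183
E: 11×4 + 11×5 + 11×3 + 9×1 + 11×5 = 196

E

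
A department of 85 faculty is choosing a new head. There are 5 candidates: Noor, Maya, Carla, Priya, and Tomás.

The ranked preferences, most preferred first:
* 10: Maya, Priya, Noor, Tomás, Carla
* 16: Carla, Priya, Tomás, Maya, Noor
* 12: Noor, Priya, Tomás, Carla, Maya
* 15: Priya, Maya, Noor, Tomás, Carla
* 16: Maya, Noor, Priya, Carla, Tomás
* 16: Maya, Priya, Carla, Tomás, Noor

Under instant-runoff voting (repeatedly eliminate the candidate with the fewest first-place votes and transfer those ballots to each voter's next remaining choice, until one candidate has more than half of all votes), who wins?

Priya

Round 1: Noor 12, Maya 42, Carla 16, Priya 15, Tomás 0. Tomás eliminated.
Round 2: Noor 12, Maya 42, Carla 16, Priya 15. Noor eliminated.
Round 3: Maya 42, Carla 16, Priya 27. Carla eliminated.
Round 4: Maya 42, Priya 43. Priya has a majority (≥43).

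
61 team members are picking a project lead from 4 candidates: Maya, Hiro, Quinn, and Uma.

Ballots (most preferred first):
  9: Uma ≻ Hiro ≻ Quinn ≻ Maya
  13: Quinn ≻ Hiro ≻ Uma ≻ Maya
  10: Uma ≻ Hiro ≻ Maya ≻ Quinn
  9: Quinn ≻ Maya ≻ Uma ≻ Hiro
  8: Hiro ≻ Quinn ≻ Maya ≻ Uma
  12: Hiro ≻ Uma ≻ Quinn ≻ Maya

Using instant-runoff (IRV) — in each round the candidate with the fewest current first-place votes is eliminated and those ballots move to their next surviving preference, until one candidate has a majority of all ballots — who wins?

Round 1: Maya 0, Hiro 20, Quinn 22, Uma 19. Maya eliminated.
Round 2: Hiro 20, Quinn 22, Uma 19. Uma eliminated.
Round 3: Hiro 39, Quinn 22. Hiro has a majority (≥31).

Hiro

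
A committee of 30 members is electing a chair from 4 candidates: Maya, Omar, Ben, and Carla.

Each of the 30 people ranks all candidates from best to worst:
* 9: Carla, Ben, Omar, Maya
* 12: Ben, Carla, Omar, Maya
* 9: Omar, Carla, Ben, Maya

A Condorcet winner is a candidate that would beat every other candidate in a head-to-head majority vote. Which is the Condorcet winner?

Carla vs Maya: 30–0
Carla vs Omar: 21–9
Carla vs Ben: 18–12
Carla beats every other candidate.

Carla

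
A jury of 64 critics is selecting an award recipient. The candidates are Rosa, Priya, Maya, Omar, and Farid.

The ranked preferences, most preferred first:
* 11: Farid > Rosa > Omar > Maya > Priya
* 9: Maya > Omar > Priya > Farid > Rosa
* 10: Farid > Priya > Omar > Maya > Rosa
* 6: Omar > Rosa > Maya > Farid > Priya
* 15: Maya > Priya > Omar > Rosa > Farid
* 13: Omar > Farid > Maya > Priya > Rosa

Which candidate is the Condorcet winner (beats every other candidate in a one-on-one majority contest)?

Omar vs Rosa: 53–11
Omar vs Priya: 39–25
Omar vs Maya: 40–24
Omar vs Farid: 43–21
Omar beats every other candidate.

Omar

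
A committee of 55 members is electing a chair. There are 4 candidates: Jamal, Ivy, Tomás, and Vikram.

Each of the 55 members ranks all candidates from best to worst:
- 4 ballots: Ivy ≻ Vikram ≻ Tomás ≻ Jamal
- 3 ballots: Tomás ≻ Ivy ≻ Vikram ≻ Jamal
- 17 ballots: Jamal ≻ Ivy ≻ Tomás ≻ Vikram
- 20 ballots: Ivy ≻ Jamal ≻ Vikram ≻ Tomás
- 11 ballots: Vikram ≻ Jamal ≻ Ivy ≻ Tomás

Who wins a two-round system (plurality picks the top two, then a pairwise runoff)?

Round 1 first-place votes: Jamal 17, Ivy 24, Tomás 3, Vikram 11. Ivy and Jamal advance.
Runoff: Ivy is ranked above Jamal on 27 ballots, Jamal above Ivy on 28.

Jamal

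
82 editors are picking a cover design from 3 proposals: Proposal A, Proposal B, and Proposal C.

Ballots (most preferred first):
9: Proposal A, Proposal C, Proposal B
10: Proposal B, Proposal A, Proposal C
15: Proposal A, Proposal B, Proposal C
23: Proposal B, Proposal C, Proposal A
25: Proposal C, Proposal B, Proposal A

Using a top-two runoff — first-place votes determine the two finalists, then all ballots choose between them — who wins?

Round 1 first-place votes: Proposal A 24, Proposal B 33, Proposal C 25. Proposal B and Proposal C advance.
Runoff: Proposal B is ranked above Proposal C on 48 ballots, Proposal C above Proposal B on 34.

Proposal B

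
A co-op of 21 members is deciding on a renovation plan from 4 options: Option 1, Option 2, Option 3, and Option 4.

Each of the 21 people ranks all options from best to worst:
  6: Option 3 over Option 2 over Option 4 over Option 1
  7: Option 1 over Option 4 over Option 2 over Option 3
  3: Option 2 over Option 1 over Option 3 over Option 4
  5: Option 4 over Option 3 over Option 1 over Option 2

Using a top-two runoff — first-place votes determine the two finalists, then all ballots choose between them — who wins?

Round 1 first-place votes: Option 1 7, Option 2 3, Option 3 6, Option 4 5. Option 1 and Option 3 advance.
Runoff: Option 1 is ranked above Option 3 on 10 ballots, Option 3 above Option 1 on 11.

Option 3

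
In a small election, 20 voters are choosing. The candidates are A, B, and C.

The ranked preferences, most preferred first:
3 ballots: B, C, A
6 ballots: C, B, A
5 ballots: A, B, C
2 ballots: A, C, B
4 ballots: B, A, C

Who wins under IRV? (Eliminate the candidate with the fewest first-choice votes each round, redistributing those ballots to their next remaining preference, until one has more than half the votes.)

B

Round 1: A 7, B 7, C 6. C eliminated.
Round 2: A 7, B 13. B has a majority (≥11).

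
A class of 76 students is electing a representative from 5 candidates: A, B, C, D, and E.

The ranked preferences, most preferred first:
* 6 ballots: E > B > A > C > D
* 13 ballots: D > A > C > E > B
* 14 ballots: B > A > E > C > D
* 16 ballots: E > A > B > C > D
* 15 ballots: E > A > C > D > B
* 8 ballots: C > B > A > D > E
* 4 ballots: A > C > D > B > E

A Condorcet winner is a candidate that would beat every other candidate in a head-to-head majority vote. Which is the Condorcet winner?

A

A vs B: 48–28
A vs C: 68–8
A vs D: 63–13
A vs E: 39–37
A beats every other candidate.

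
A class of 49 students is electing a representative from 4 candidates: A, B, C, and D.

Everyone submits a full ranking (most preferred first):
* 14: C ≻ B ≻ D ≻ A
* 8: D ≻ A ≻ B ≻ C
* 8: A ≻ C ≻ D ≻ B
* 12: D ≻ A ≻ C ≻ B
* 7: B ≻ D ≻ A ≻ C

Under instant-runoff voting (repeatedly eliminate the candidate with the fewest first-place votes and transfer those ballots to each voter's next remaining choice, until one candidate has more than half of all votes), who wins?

Round 1: A 8, B 7, C 14, D 20. B eliminated.
Round 2: A 8, C 14, D 27. D has a majority (≥25).

D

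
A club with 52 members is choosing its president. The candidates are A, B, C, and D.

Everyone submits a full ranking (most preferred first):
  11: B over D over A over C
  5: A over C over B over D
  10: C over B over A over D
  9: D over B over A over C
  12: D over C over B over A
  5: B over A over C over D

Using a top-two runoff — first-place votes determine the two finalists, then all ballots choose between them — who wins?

Round 1 first-place votes: A 5, B 16, C 10, D 21. D and B advance.
Runoff: D is ranked above B on 21 ballots, B above D on 31.

B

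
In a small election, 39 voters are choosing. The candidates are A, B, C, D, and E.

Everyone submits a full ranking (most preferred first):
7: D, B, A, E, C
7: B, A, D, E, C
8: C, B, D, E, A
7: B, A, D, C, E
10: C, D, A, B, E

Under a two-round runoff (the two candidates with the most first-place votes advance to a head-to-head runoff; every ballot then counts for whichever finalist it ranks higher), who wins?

B

Round 1 first-place votes: A 0, B 14, C 18, D 7, E 0. C and B advance.
Runoff: C is ranked above B on 18 ballots, B above C on 21.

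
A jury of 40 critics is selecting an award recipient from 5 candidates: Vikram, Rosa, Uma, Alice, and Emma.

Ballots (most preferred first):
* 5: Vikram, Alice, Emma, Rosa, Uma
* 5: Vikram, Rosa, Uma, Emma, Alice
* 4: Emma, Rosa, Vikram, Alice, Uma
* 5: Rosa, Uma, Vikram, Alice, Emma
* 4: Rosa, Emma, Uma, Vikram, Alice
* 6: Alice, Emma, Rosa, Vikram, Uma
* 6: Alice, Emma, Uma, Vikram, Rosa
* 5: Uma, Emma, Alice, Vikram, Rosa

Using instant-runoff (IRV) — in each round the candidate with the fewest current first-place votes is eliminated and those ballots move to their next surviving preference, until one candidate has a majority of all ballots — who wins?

Round 1: Vikram 10, Rosa 9, Uma 5, Alice 12, Emma 4. Emma eliminated.
Round 2: Vikram 10, Rosa 13, Uma 5, Alice 12. Uma eliminated.
Round 3: Vikram 10, Rosa 13, Alice 17. Vikram eliminated.
Round 4: Rosa 18, Alice 22. Alice has a majority (≥21).

Alice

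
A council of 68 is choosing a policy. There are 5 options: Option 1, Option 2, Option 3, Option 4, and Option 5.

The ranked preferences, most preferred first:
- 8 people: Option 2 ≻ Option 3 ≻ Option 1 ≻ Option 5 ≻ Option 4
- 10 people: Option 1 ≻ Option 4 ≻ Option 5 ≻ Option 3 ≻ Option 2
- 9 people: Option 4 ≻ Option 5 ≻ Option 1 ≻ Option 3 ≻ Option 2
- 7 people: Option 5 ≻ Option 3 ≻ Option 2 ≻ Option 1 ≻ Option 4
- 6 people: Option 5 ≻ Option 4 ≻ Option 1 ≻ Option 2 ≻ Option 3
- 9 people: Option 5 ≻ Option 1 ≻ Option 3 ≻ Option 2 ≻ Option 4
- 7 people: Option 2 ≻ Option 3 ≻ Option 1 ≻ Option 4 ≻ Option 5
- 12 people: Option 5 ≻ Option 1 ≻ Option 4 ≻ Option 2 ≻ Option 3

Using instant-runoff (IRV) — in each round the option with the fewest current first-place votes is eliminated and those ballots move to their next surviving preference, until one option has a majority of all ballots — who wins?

Round 1: Option 1 10, Option 2 15, Option 3 0, Option 4 9, Option 5 34. Option 3 eliminated.
Round 2: Option 1 10, Option 2 15, Option 4 9, Option 5 34. Option 4 eliminated.
Round 3: Option 1 10, Option 2 15, Option 5 43. Option 5 has a majority (≥35).

Option 5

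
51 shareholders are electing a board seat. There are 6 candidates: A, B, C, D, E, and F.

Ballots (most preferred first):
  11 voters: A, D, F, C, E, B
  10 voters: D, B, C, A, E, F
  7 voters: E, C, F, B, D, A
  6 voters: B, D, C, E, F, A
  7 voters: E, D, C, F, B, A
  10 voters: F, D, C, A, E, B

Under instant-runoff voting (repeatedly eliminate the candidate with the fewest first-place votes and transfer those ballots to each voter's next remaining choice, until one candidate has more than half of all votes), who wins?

D

Round 1: A 11, B 6, C 0, D 10, E 14, F 10. C eliminated.
Round 2: A 11, B 6, D 10, E 14, F 10. B eliminated.
Round 3: A 11, D 16, E 14, F 10. F eliminated.
Round 4: A 11, D 26, E 14. D has a majority (≥26).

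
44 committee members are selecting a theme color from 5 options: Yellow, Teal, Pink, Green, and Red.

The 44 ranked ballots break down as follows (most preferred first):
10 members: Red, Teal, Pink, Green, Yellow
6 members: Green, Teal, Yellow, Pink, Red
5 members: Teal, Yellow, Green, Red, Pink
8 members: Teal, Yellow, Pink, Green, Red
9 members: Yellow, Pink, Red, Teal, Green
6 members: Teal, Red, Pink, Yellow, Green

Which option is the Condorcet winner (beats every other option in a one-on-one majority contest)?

Teal

Teal vs Yellow: 35–9
Teal vs Pink: 35–9
Teal vs Green: 38–6
Teal vs Red: 25–19
Teal beats every other option.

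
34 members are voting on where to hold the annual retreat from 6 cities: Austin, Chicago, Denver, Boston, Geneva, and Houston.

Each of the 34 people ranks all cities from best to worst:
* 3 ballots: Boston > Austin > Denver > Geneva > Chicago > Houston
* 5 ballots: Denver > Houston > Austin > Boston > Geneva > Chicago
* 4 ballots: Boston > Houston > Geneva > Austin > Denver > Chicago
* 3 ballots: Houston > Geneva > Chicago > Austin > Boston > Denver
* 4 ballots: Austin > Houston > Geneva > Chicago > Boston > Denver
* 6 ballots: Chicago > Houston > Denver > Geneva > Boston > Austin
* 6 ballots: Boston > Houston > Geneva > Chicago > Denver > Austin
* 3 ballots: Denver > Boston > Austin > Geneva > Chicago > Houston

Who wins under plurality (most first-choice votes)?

First-place votes: Austin 4, Chicago 6, Denver 8, Boston 13, Geneva 0, Houston 3.

Boston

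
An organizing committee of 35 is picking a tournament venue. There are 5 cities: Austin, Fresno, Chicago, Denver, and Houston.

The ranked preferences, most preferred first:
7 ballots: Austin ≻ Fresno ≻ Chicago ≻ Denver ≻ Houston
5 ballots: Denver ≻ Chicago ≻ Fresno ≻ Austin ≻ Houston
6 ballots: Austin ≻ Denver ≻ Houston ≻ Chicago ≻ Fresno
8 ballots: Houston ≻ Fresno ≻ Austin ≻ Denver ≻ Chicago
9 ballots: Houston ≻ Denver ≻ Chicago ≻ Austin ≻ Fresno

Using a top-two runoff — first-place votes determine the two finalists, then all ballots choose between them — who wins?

Austin

Round 1 first-place votes: Austin 13, Fresno 0, Chicago 0, Denver 5, Houston 17. Houston and Austin advance.
Runoff: Houston is ranked above Austin on 17 ballots, Austin above Houston on 18.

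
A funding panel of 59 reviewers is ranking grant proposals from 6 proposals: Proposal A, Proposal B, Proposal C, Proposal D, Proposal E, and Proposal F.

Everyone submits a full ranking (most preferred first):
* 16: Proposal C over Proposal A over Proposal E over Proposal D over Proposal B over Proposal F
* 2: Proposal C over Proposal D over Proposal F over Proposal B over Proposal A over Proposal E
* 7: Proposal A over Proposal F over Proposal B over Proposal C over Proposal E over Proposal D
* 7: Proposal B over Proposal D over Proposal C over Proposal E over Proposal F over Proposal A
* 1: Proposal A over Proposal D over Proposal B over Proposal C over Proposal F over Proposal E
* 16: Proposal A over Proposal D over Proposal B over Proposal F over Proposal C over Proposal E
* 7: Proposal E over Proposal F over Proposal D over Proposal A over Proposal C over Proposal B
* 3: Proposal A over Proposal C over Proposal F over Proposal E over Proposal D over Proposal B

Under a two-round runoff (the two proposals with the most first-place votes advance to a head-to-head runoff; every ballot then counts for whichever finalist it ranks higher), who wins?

Round 1 first-place votes: Proposal A 27, Proposal B 7, Proposal C 18, Proposal D 0, Proposal E 7, Proposal F 0. Proposal A and Proposal C advance.
Runoff: Proposal A is ranked above Proposal C on 34 ballots, Proposal C above Proposal A on 25.

Proposal A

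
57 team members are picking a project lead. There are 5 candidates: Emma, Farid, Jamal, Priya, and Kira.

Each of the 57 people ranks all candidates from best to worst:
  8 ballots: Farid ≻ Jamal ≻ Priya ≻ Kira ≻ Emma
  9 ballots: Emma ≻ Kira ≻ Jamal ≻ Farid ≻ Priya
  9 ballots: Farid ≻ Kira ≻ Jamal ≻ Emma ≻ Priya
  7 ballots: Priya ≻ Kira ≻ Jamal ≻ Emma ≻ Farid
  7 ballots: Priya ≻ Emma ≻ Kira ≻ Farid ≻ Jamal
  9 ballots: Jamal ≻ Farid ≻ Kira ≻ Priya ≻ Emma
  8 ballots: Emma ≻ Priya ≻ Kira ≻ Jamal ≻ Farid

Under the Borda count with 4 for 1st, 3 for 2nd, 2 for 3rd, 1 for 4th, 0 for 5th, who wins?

Kira

Emma: 8×0 + 9×4 + 9×1 + 7×1 + 7×3 + 9×0 + 8×4 = 105
Farid: 8×4 + 9×1 + 9×4 + 7×0 + 7×1 + 9×3 + 8×0 = 111
Jamal: 8×3 + 9×2 + 9×2 + 7×2 + 7×0 + 9×4 + 8×1 = 118
Priya: 8×2 + 9×0 + 9×0 + 7×4 + 7×4 + 9×1 + 8×3 = 105
Kira: 8×1 + 9×3 + 9×3 + 7×3 + 7×2 + 9×2 + 8×2 = 131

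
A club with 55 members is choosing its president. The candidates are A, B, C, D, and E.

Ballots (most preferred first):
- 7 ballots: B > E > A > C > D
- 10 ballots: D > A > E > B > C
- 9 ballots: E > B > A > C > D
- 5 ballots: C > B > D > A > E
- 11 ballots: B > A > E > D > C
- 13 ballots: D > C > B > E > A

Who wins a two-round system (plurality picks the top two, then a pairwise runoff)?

Round 1 first-place votes: A 0, B 18, C 5, D 23, E 9. D and B advance.
Runoff: D is ranked above B on 23 ballots, B above D on 32.

B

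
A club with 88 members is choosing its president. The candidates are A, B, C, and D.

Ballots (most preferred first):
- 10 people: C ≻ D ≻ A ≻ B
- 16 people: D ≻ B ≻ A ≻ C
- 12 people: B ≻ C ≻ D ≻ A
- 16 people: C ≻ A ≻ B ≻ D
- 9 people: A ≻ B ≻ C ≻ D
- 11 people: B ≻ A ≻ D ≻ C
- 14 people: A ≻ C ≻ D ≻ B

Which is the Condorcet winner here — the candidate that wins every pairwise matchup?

A

A vs B: 49–39
A vs C: 50–38
A vs D: 50–38
A beats every other candidate.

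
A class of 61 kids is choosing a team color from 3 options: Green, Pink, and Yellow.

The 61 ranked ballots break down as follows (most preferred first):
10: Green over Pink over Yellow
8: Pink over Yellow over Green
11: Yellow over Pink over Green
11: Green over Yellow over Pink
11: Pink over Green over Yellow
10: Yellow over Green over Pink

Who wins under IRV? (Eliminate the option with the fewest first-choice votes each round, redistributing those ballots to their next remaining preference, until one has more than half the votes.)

Round 1: Green 21, Pink 19, Yellow 21. Pink eliminated.
Round 2: Green 32, Yellow 29. Green has a majority (≥31).

Green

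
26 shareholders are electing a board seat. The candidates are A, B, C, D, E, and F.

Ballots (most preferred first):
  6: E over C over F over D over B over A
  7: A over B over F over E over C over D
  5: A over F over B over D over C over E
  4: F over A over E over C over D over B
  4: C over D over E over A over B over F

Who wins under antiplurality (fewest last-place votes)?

C

Last-place votes: A 6, B 4, C 0, D 7, E 5, F 4.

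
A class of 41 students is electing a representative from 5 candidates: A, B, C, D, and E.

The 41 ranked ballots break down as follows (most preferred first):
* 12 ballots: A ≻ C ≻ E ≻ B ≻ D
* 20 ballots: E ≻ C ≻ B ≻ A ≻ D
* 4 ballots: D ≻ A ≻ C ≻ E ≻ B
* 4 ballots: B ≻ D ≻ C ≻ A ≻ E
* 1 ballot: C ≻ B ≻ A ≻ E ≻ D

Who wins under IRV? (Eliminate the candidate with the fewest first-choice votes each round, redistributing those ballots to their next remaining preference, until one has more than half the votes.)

A

Round 1: A 12, B 4, C 1, D 4, E 20. C eliminated.
Round 2: A 12, B 5, D 4, E 20. D eliminated.
Round 3: A 16, B 5, E 20. B eliminated.
Round 4: A 21, E 20. A has a majority (≥21).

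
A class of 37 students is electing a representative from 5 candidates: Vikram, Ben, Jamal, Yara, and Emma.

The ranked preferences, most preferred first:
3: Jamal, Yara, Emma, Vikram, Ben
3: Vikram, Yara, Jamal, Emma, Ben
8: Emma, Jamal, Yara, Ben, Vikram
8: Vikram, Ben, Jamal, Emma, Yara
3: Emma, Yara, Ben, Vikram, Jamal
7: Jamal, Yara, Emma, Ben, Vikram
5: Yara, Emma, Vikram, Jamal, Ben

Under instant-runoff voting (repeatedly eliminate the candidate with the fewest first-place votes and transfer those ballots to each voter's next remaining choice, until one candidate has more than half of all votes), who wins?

Emma

Round 1: Vikram 11, Ben 0, Jamal 10, Yara 5, Emma 11. Ben eliminated.
Round 2: Vikram 11, Jamal 10, Yara 5, Emma 11. Yara eliminated.
Round 3: Vikram 11, Jamal 10, Emma 16. Jamal eliminated.
Round 4: Vikram 11, Emma 26. Emma has a majority (≥19).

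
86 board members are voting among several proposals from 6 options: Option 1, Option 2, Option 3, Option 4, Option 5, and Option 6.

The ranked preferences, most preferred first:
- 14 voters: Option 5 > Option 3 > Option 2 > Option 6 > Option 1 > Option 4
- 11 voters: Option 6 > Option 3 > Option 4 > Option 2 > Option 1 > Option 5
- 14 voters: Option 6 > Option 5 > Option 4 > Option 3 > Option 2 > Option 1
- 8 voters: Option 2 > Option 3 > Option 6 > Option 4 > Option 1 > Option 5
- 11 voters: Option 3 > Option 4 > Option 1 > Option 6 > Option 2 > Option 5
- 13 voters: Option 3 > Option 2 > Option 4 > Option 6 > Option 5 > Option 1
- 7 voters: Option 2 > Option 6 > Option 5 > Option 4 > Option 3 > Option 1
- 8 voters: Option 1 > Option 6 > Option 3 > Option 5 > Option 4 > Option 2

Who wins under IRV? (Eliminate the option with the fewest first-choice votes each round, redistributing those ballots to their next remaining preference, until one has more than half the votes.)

Option 3

Round 1: Option 1 8, Option 2 15, Option 3 24, Option 4 0, Option 5 14, Option 6 25. Option 4 eliminated.
Round 2: Option 1 8, Option 2 15, Option 3 24, Option 5 14, Option 6 25. Option 1 eliminated.
Round 3: Option 2 15, Option 3 24, Option 5 14, Option 6 33. Option 5 eliminated.
Round 4: Option 2 15, Option 3 38, Option 6 33. Option 2 eliminated.
Round 5: Option 3 46, Option 6 40. Option 3 has a majority (≥44).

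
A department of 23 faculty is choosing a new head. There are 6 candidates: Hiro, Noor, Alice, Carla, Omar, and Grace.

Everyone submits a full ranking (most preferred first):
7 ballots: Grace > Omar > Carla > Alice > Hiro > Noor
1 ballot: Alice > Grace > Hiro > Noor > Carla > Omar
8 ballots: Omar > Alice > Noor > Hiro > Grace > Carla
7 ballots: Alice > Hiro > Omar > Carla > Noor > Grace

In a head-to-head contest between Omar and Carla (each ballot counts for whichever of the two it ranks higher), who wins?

Omar is ranked above Carla on 22 ballots; Carla above Omar on 1.

Omar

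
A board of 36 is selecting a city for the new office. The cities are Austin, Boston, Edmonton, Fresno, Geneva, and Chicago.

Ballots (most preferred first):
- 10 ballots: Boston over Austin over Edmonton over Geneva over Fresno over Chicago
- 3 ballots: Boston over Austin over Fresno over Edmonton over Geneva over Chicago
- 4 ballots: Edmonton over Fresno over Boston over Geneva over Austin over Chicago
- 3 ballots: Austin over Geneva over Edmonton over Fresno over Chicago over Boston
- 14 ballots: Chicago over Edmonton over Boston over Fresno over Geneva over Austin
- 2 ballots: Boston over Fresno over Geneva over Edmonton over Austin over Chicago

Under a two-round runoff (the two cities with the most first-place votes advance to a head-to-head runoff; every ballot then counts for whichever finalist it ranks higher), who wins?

Round 1 first-place votes: Austin 3, Boston 15, Edmonton 4, Fresno 0, Geneva 0, Chicago 14. Boston and Chicago advance.
Runoff: Boston is ranked above Chicago on 19 ballots, Chicago above Boston on 17.

Boston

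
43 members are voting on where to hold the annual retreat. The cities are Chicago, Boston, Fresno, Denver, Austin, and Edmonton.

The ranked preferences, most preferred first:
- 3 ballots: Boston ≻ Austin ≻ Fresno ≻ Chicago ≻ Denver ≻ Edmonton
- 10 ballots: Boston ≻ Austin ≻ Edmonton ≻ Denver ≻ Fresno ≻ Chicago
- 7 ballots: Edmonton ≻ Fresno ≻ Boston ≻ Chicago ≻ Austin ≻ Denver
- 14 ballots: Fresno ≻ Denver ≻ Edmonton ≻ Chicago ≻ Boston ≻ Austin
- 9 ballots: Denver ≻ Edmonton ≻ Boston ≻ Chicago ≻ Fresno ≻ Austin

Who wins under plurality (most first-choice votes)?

Fresno

First-place votes: Chicago 0, Boston 13, Fresno 14, Denver 9, Austin 0, Edmonton 7.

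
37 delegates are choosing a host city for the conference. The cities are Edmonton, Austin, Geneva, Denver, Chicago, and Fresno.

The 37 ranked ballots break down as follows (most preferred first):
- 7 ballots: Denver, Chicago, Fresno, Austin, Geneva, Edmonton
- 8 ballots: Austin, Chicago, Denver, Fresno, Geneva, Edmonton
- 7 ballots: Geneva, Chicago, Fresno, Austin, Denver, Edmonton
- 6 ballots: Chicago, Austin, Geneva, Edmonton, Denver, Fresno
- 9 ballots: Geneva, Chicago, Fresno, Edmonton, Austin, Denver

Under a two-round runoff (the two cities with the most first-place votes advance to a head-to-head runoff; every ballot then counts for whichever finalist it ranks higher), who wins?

Austin

Round 1 first-place votes: Edmonton 0, Austin 8, Geneva 16, Denver 7, Chicago 6, Fresno 0. Geneva and Austin advance.
Runoff: Geneva is ranked above Austin on 16 ballots, Austin above Geneva on 21.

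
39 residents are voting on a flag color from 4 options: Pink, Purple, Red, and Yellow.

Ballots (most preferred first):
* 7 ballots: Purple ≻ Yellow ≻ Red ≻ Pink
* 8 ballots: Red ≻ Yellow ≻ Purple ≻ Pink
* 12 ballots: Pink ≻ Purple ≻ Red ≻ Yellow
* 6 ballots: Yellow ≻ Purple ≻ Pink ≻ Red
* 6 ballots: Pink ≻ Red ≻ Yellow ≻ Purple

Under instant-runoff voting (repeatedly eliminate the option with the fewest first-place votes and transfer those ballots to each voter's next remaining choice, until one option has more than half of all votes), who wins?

Purple

Round 1: Pink 18, Purple 7, Red 8, Yellow 6. Yellow eliminated.
Round 2: Pink 18, Purple 13, Red 8. Red eliminated.
Round 3: Pink 18, Purple 21. Purple has a majority (≥20).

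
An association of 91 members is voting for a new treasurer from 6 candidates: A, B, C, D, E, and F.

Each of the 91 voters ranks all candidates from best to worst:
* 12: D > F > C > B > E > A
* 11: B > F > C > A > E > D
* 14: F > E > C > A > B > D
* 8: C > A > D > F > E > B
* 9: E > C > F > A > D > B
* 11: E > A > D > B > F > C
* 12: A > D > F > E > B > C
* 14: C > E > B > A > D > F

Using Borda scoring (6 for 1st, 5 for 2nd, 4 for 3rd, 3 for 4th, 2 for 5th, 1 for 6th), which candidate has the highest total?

E

A: 12×1 + 11×3 + 14×3 + 8×5 + 9×3 + 11×5 + 12×6 + 14×3 = 323
B: 12×3 + 11×6 + 14×2 + 8×1 + 9×1 + 11×3 + 12×2 + 14×4 = 260
C: 12×4 + 11×4 + 14×4 + 8×6 + 9×5 + 11×1 + 12×1 + 14×6 = 348
D: 12×6 + 11×1 + 14×1 + 8×4 + 9×2 + 11×4 + 12×5 + 14×2 = 279
E: 12×2 + 11×2 + 14×5 + 8×2 + 9×6 + 11×6 + 12×3 + 14×5 = 358
F: 12×5 + 11×5 + 14×6 + 8×3 + 9×4 + 11×2 + 12×4 + 14×1 = 343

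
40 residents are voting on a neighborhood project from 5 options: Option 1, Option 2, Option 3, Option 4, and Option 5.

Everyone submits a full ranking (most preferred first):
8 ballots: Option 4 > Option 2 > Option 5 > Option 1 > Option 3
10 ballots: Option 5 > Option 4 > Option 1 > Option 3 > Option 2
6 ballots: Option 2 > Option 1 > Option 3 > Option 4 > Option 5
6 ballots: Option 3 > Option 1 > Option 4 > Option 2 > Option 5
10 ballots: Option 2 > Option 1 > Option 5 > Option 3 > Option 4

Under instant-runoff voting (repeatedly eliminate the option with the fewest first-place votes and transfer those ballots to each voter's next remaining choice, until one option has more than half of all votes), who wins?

Round 1: Option 1 0, Option 2 16, Option 3 6, Option 4 8, Option 5 10. Option 1 eliminated.
Round 2: Option 2 16, Option 3 6, Option 4 8, Option 5 10. Option 3 eliminated.
Round 3: Option 2 16, Option 4 14, Option 5 10. Option 5 eliminated.
Round 4: Option 2 16, Option 4 24. Option 4 has a majority (≥21).

Option 4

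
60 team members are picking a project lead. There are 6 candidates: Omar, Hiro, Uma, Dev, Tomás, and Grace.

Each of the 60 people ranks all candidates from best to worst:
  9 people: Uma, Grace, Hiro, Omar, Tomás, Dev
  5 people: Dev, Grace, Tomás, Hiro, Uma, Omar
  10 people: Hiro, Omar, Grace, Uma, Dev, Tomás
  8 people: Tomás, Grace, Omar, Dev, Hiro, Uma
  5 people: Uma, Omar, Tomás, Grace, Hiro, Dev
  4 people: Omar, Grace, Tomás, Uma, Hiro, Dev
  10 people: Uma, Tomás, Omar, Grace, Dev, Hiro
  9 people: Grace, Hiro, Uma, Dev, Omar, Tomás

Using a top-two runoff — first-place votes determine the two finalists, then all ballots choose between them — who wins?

Round 1 first-place votes: Omar 4, Hiro 10, Uma 24, Dev 5, Tomás 8, Grace 9. Uma and Hiro advance.
Runoff: Uma is ranked above Hiro on 28 ballots, Hiro above Uma on 32.

Hiro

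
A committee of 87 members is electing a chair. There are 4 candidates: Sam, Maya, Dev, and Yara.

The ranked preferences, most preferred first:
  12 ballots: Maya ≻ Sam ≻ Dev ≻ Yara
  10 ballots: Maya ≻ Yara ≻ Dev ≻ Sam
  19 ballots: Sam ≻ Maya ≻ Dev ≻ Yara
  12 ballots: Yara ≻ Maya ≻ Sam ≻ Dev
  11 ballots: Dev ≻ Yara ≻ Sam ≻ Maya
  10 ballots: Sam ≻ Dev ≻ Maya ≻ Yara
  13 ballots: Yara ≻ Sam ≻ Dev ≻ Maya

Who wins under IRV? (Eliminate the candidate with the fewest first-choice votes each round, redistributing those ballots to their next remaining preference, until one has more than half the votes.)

Yara

Round 1: Sam 29, Maya 22, Dev 11, Yara 25. Dev eliminated.
Round 2: Sam 29, Maya 22, Yara 36. Maya eliminated.
Round 3: Sam 41, Yara 46. Yara has a majority (≥44).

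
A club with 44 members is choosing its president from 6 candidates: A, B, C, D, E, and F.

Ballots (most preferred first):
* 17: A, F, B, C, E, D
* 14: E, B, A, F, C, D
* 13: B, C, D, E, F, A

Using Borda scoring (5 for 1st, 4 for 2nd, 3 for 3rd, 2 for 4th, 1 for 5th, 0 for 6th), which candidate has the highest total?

B

A: 17×5 + 14×3 + 13×0 = 127
B: 17×3 + 14×4 + 13×5 = 172
C: 17×2 + 14×1 + 13×4 = 100
D: 17×0 + 14×0 + 13×3 = 39
E: 17×1 + 14×5 + 13×2 = 113
F: 17×4 + 14×2 + 13×1 = 109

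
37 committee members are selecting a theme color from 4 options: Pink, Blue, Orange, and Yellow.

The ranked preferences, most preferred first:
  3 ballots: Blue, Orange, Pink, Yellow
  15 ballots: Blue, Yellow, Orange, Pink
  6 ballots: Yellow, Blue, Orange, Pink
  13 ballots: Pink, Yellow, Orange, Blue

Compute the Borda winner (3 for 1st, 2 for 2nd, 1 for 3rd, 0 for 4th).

Pink: 3×1 + 15×0 + 6×0 + 13×3 = 42
Blue: 3×3 + 15×3 + 6×2 + 13×0 = 66
Orange: 3×2 + 15×1 + 6×1 + 13×1 = 40
Yellow: 3×0 + 15×2 + 6×3 + 13×2 = 74

Yellow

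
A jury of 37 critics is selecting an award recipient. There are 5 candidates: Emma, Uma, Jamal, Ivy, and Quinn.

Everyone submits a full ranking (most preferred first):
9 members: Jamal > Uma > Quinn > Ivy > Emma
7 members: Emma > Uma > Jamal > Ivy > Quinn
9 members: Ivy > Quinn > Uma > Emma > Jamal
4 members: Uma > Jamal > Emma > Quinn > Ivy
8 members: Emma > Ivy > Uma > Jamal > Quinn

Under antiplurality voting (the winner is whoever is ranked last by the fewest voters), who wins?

Uma

Last-place votes: Emma 9, Uma 0, Jamal 9, Ivy 4, Quinn 15.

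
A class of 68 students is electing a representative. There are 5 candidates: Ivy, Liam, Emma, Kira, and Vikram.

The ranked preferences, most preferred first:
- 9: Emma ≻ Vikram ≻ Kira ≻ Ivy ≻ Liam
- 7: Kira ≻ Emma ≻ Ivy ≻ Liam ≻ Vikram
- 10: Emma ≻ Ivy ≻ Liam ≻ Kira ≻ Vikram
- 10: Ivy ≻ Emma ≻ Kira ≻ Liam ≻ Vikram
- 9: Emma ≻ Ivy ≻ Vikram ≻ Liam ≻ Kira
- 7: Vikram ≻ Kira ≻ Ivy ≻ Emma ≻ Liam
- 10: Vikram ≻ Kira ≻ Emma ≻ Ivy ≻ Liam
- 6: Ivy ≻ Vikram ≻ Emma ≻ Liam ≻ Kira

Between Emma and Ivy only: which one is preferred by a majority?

Emma is ranked above Ivy on 45 ballots; Ivy above Emma on 23.

Emma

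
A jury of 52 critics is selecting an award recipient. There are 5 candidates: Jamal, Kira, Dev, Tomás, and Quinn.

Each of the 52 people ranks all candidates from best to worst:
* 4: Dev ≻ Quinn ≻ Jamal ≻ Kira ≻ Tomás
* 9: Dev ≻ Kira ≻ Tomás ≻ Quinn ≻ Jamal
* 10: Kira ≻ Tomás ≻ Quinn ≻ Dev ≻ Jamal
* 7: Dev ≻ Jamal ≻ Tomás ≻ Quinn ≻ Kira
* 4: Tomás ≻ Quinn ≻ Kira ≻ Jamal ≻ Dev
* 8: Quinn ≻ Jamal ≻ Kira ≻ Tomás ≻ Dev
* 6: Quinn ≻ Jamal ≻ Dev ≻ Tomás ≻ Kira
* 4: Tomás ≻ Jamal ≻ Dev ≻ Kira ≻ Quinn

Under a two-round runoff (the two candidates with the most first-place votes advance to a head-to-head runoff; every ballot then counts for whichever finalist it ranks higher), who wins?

Quinn

Round 1 first-place votes: Jamal 0, Kira 10, Dev 20, Tomás 8, Quinn 14. Dev and Quinn advance.
Runoff: Dev is ranked above Quinn on 24 ballots, Quinn above Dev on 28.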